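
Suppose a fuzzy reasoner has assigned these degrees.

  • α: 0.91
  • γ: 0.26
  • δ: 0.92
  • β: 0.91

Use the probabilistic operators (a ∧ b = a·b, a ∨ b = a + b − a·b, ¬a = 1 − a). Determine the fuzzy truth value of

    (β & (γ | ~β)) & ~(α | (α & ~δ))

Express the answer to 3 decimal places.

0.025

~β = 1 − 0.9100 = 0.0900
γ | ~β = a + b − a·b on (0.2600, 0.0900) = 0.3266
β & (γ | ~β) = a·b on (0.9100, 0.3266) = 0.2972
~δ = 1 − 0.9200 = 0.0800
α & ~δ = a·b on (0.9100, 0.0800) = 0.0728
α | (α & ~δ) = a + b − a·b on (0.9100, 0.0728) = 0.9166
~(α | (α & ~δ)) = 1 − 0.9166 = 0.0834
(β & (γ | ~β)) & ~(α | (α & ~δ)) = a·b on (0.2972, 0.0834) = 0.0248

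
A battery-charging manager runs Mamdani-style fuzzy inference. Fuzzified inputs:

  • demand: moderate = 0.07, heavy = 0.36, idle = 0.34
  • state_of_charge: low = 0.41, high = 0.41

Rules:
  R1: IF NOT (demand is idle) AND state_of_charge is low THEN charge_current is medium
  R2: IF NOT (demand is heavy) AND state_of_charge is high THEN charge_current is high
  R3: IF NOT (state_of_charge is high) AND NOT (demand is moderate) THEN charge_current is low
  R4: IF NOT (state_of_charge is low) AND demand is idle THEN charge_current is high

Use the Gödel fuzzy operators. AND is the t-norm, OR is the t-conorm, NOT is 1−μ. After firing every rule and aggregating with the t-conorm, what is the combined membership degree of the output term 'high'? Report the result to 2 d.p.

R1: ¬idle=1−0.34=0.66, low=0.41; AND[min(a, b)] → w = 0.41
R2: ¬heavy=1−0.36=0.64, high=0.41; AND[min(a, b)] → w = 0.41
R3: ¬high=1−0.41=0.59, ¬moderate=1−0.07=0.93; AND[min(a, b)] → w = 0.59
R4: ¬low=1−0.41=0.59, idle=0.34; AND[min(a, b)] → w = 0.34
Rules with consequent 'high': {R2, R4} → strengths 0.41, 0.34
Aggregate via t-conorm [max(a, b)]: 0.41

0.41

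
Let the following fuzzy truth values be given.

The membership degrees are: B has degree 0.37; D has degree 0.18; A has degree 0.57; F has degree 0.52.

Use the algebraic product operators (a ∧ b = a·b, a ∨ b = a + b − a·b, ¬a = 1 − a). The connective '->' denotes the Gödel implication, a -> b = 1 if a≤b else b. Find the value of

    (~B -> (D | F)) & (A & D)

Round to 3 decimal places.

0.062

~B = 1 − 0.3700 = 0.6300
D | F = a + b − a·b on (0.1800, 0.5200) = 0.6064
~B -> (D | F)  [Gödel: 1 if a≤b else b] with a=0.6300, b=0.6064 → 0.6064
A & D = a·b on (0.5700, 0.1800) = 0.1026
(~B -> (D | F)) & (A & D) = a·b on (0.6064, 0.1026) = 0.0622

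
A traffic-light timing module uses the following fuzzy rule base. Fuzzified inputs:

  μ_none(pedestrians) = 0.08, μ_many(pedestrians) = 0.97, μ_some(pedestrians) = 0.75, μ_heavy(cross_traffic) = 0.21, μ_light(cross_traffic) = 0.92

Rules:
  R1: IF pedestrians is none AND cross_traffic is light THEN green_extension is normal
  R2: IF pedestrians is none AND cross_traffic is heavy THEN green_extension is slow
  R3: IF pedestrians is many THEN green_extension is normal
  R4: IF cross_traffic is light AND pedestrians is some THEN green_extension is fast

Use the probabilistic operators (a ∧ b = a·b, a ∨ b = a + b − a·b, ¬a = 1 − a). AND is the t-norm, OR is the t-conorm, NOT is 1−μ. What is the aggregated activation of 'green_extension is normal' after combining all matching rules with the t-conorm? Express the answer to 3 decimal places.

R1: none=0.08, light=0.92; AND[a·b] → w = 0.0736
R2: none=0.08, heavy=0.21; AND[a·b] → w = 0.0168
R3: many=0.97 → w = 0.9700
R4: light=0.92, some=0.75; AND[a·b] → w = 0.6900
Rules with consequent 'normal': {R1, R3} → strengths 0.0736, 0.9700
Aggregate via t-conorm [a + b − a·b]: 0.9722

0.972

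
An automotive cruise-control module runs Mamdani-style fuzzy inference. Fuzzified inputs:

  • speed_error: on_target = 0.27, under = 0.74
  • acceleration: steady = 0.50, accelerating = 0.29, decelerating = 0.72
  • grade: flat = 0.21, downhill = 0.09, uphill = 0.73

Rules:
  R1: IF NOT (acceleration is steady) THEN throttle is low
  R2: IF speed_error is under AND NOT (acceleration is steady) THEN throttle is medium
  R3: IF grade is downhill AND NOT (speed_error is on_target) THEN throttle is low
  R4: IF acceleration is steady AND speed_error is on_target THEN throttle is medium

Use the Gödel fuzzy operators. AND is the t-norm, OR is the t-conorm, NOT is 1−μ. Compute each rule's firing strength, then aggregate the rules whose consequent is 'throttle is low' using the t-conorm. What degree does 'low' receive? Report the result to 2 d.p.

R1: ¬steady=1−0.50=0.50 → w = 0.50
R2: under=0.74, ¬steady=1−0.50=0.50; AND[min(a, b)] → w = 0.50
R3: downhill=0.09, ¬on_target=1−0.27=0.73; AND[min(a, b)] → w = 0.09
R4: steady=0.50, on_target=0.27; AND[min(a, b)] → w = 0.27
Rules with consequent 'low': {R1, R3} → strengths 0.50, 0.09
Aggregate via t-conorm [max(a, b)]: 0.50

0.50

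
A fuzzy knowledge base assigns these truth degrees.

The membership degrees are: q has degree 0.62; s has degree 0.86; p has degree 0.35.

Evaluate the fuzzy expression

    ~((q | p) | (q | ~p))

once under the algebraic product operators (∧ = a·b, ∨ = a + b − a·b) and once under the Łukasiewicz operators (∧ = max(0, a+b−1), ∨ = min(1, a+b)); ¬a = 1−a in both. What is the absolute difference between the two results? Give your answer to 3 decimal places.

0.033

Under algebraic product:
  q | p = a + b − a·b on (0.6200, 0.3500) = 0.7530
  ~p = 1 − 0.3500 = 0.6500
  q | ~p = a + b − a·b on (0.6200, 0.6500) = 0.8670
  (q | p) | (q | ~p) = a + b − a·b on (0.7530, 0.8670) = 0.9671
  ~((q | p) | (q | ~p)) = 1 − 0.9671 = 0.0329
  → value = 0.0329
Under Łukasiewicz:
  q | p = min(1, a+b) on (0.62, 0.35) = 0.97
  ~p = 1 − 0.35 = 0.65
  q | ~p = min(1, a+b) on (0.62, 0.65) = 1.00
  (q | p) | (q | ~p) = min(1, a+b) on (0.97, 1.00) = 1.00
  ~((q | p) | (q | ~p)) = 1 − 1.00 = 0.00
  → value = 0.0000
|0.0329 − 0.0000| = 0.033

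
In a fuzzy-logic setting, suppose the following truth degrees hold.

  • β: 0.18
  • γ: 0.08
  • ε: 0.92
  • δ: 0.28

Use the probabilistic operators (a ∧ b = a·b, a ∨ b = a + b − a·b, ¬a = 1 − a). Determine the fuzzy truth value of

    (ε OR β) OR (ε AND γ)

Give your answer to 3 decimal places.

0.939

ε OR β = a + b − a·b on (0.9200, 0.1800) = 0.9344
ε AND γ = a·b on (0.9200, 0.0800) = 0.0736
(ε OR β) OR (ε AND γ) = a + b − a·b on (0.9344, 0.0736) = 0.9392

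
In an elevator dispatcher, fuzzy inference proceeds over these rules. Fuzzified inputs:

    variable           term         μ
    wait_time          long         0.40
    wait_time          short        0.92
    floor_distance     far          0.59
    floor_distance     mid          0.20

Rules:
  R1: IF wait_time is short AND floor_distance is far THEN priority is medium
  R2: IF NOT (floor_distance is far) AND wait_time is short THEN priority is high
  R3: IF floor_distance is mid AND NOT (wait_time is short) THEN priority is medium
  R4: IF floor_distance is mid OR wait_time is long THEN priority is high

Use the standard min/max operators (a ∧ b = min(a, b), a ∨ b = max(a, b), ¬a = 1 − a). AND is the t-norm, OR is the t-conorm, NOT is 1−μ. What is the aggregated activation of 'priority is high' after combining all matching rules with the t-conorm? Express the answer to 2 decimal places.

0.41

R1: short=0.92, far=0.59; AND[min(a, b)] → w = 0.59
R2: ¬far=1−0.59=0.41, short=0.92; AND[min(a, b)] → w = 0.41
R3: mid=0.20, ¬short=1−0.92=0.08; AND[min(a, b)] → w = 0.08
R4: mid=0.20, long=0.40; OR[max(a, b)] → w = 0.40
Rules with consequent 'high': {R2, R4} → strengths 0.41, 0.40
Aggregate via t-conorm [max(a, b)]: 0.41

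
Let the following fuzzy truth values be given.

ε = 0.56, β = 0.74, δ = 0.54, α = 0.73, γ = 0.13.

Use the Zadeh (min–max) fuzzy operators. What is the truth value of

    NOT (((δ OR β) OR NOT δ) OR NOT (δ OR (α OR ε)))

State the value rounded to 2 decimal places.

0.26

δ OR β = max(a, b) on (0.54, 0.74) = 0.74
NOT δ = 1 − 0.54 = 0.46
(δ OR β) OR NOT δ = max(a, b) on (0.74, 0.46) = 0.74
α OR ε = max(a, b) on (0.73, 0.56) = 0.73
δ OR (α OR ε) = max(a, b) on (0.54, 0.73) = 0.73
NOT (δ OR (α OR ε)) = 1 − 0.73 = 0.27
((δ OR β) OR NOT δ) OR NOT (δ OR (α OR ε)) = max(a, b) on (0.74, 0.27) = 0.74
NOT (((δ OR β) OR NOT δ) OR NOT (δ OR (α OR ε))) = 1 − 0.74 = 0.26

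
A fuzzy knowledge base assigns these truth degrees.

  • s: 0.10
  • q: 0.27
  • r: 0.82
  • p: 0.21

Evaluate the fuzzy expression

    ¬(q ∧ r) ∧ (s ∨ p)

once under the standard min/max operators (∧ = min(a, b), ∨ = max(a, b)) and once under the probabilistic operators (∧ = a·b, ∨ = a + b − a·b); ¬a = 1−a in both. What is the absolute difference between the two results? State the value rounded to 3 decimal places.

Under standard min/max:
  q ∧ r = min(a, b) on (0.27, 0.82) = 0.27
  ¬(q ∧ r) = 1 − 0.27 = 0.73
  s ∨ p = max(a, b) on (0.10, 0.21) = 0.21
  ¬(q ∧ r) ∧ (s ∨ p) = min(a, b) on (0.73, 0.21) = 0.21
  → value = 0.2100
Under probabilistic:
  q ∧ r = a·b on (0.2700, 0.8200) = 0.2214
  ¬(q ∧ r) = 1 − 0.2214 = 0.7786
  s ∨ p = a + b − a·b on (0.1000, 0.2100) = 0.2890
  ¬(q ∧ r) ∧ (s ∨ p) = a·b on (0.7786, 0.2890) = 0.2250
  → value = 0.2250
|0.2100 − 0.2250| = 0.015

0.015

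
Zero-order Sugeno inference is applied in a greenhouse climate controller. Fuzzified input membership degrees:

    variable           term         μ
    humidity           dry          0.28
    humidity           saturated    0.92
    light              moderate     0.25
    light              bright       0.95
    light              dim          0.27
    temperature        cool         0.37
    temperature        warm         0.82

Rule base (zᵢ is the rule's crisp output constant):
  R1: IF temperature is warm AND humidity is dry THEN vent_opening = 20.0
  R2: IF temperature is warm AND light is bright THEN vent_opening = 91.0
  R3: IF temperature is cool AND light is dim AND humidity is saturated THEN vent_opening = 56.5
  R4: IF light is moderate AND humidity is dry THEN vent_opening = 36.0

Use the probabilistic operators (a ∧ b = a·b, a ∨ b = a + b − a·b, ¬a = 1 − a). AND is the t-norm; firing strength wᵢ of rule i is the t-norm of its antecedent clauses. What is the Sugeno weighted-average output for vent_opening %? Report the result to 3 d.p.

R1 (z=20.0): warm=0.82, dry=0.28; AND[a·b] → w = 0.2296
R2 (z=91.0): warm=0.82, bright=0.95; AND[a·b] → w = 0.7790
R3 (z=56.5): cool=0.37, dim=0.27, saturated=0.92; AND[a·b] → w = 0.0919
R4 (z=36.0): moderate=0.25, dry=0.28; AND[a·b] → w = 0.0700
Weighted average = (0.2296·20.0 + 0.7790·91.0 + 0.0919·56.5 + 0.0700·36.0) / (0.2296 + 0.7790 + 0.0919 + 0.0700)
  = 83.1938 / 1.1705 = 71.075

71.075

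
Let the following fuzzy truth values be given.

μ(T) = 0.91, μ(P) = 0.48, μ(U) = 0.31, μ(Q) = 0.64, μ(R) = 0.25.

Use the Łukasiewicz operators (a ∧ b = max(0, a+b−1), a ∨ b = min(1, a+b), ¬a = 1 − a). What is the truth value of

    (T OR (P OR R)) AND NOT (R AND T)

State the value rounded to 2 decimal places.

0.84

P OR R = min(1, a+b) on (0.48, 0.25) = 0.73
T OR (P OR R) = min(1, a+b) on (0.91, 0.73) = 1.00
R AND T = max(0, a+b−1) on (0.25, 0.91) = 0.16
NOT (R AND T) = 1 − 0.16 = 0.84
(T OR (P OR R)) AND NOT (R AND T) = max(0, a+b−1) on (1.00, 0.84) = 0.84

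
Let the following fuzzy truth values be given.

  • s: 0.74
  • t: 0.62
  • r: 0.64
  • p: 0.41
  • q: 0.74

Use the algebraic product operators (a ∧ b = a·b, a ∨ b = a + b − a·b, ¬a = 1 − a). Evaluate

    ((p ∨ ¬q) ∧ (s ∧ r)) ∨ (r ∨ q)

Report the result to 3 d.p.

¬q = 1 − 0.7400 = 0.2600
p ∨ ¬q = a + b − a·b on (0.4100, 0.2600) = 0.5634
s ∧ r = a·b on (0.7400, 0.6400) = 0.4736
(p ∨ ¬q) ∧ (s ∧ r) = a·b on (0.5634, 0.4736) = 0.2668
r ∨ q = a + b − a·b on (0.6400, 0.7400) = 0.9064
((p ∨ ¬q) ∧ (s ∧ r)) ∨ (r ∨ q) = a + b − a·b on (0.2668, 0.9064) = 0.9314

0.931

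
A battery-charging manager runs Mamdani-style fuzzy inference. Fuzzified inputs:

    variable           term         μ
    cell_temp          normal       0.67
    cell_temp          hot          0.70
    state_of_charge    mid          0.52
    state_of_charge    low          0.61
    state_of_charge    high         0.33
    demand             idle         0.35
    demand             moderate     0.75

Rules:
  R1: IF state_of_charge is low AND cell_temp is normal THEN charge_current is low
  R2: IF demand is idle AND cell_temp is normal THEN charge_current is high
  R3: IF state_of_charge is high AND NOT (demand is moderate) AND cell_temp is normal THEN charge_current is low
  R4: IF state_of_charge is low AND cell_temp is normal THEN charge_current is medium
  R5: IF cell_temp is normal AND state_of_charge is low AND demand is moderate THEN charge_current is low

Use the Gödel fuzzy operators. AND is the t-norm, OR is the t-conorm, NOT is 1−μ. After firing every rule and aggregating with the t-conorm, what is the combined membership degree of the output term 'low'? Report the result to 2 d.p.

0.61

R1: low=0.61, normal=0.67; AND[min(a, b)] → w = 0.61
R2: idle=0.35, normal=0.67; AND[min(a, b)] → w = 0.35
R3: high=0.33, ¬moderate=1−0.75=0.25, normal=0.67; AND[min(a, b)] → w = 0.25
R4: low=0.61, normal=0.67; AND[min(a, b)] → w = 0.61
R5: normal=0.67, low=0.61, moderate=0.75; AND[min(a, b)] → w = 0.61
Rules with consequent 'low': {R1, R3, R5} → strengths 0.61, 0.25, 0.61
Aggregate via t-conorm [max(a, b)]: 0.61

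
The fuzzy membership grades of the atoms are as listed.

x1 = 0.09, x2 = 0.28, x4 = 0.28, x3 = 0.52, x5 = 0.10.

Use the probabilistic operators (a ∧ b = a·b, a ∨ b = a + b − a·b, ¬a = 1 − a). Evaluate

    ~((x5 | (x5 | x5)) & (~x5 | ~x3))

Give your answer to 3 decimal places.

0.743

x5 | x5 = a + b − a·b on (0.1000, 0.1000) = 0.1900
x5 | (x5 | x5) = a + b − a·b on (0.1000, 0.1900) = 0.2710
~x5 = 1 − 0.1000 = 0.9000
~x3 = 1 − 0.5200 = 0.4800
~x5 | ~x3 = a + b − a·b on (0.9000, 0.4800) = 0.9480
(x5 | (x5 | x5)) & (~x5 | ~x3) = a·b on (0.2710, 0.9480) = 0.2569
~((x5 | (x5 | x5)) & (~x5 | ~x3)) = 1 − 0.2569 = 0.7431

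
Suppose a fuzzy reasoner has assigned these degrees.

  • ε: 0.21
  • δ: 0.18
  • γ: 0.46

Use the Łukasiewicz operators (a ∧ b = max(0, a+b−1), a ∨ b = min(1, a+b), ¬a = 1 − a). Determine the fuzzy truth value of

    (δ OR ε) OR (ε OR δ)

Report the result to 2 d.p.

0.78

δ OR ε = min(1, a+b) on (0.18, 0.21) = 0.39
ε OR δ = min(1, a+b) on (0.21, 0.18) = 0.39
(δ OR ε) OR (ε OR δ) = min(1, a+b) on (0.39, 0.39) = 0.78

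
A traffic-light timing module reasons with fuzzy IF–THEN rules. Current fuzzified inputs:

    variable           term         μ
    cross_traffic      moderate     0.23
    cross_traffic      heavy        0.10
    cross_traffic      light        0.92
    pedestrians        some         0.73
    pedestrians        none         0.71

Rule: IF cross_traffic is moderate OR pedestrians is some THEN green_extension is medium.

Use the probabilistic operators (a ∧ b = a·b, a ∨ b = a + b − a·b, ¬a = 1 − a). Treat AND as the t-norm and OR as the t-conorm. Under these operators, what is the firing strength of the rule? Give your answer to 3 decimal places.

firing strength: moderate=0.23, some=0.73; OR[a + b − a·b] → w = 0.7921

0.792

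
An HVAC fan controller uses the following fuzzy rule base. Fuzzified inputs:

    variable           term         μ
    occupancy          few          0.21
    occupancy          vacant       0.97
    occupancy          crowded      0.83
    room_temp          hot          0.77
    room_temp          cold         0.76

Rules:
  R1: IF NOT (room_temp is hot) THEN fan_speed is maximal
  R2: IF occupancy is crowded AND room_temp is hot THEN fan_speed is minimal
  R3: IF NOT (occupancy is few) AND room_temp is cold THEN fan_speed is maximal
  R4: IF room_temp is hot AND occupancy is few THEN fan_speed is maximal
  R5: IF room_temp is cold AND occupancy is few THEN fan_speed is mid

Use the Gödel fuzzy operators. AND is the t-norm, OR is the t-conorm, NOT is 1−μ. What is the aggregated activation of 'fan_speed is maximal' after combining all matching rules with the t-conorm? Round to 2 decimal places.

R1: ¬hot=1−0.77=0.23 → w = 0.23
R2: crowded=0.83, hot=0.77; AND[min(a, b)] → w = 0.77
R3: ¬few=1−0.21=0.79, cold=0.76; AND[min(a, b)] → w = 0.76
R4: hot=0.77, few=0.21; AND[min(a, b)] → w = 0.21
R5: cold=0.76, few=0.21; AND[min(a, b)] → w = 0.21
Rules with consequent 'maximal': {R1, R3, R4} → strengths 0.23, 0.76, 0.21
Aggregate via t-conorm [max(a, b)]: 0.76

0.76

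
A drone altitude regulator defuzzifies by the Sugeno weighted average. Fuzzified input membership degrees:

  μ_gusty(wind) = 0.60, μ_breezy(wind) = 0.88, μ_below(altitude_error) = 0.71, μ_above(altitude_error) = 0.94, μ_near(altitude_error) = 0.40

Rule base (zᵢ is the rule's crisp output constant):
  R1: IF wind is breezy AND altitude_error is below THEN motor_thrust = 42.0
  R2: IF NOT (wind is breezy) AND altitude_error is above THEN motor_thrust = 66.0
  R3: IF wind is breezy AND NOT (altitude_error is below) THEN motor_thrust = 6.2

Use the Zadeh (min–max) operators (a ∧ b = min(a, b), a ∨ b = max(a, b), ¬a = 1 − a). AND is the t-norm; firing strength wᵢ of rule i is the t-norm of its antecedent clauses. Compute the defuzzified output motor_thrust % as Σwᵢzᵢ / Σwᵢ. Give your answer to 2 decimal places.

35.30

R1 (z=42.0): breezy=0.88, below=0.71; AND[min(a, b)] → w = 0.71
R2 (z=66.0): ¬breezy=1−0.88=0.12, above=0.94; AND[min(a, b)] → w = 0.12
R3 (z=6.2): breezy=0.88, ¬below=1−0.71=0.29; AND[min(a, b)] → w = 0.29
Weighted average = (0.71·42.0 + 0.12·66.0 + 0.29·6.2) / (0.71 + 0.12 + 0.29)
  = 39.5380 / 1.1200 = 35.30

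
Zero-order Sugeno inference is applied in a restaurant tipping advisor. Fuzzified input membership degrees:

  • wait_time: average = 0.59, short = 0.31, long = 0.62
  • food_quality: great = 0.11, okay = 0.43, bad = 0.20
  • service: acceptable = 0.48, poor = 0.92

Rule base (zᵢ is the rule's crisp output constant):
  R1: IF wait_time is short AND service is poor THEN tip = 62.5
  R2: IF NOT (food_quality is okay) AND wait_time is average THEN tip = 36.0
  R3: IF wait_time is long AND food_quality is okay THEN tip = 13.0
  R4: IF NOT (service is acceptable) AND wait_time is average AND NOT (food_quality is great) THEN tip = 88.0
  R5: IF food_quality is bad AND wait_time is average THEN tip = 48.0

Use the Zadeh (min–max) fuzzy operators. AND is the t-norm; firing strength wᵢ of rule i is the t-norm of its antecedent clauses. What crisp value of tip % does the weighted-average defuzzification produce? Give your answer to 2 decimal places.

R1 (z=62.5): short=0.31, poor=0.92; AND[min(a, b)] → w = 0.31
R2 (z=36.0): ¬okay=1−0.43=0.57, average=0.59; AND[min(a, b)] → w = 0.57
R3 (z=13.0): long=0.62, okay=0.43; AND[min(a, b)] → w = 0.43
R4 (z=88.0): ¬acceptable=1−0.48=0.52, average=0.59, ¬great=1−0.11=0.89; AND[min(a, b)] → w = 0.52
R5 (z=48.0): bad=0.20, average=0.59; AND[min(a, b)] → w = 0.20
Weighted average = (0.31·62.5 + 0.57·36.0 + 0.43·13.0 + 0.52·88.0 + 0.20·48.0) / (0.31 + 0.57 + 0.43 + 0.52 + 0.20)
  = 100.8450 / 2.0300 = 49.68

49.68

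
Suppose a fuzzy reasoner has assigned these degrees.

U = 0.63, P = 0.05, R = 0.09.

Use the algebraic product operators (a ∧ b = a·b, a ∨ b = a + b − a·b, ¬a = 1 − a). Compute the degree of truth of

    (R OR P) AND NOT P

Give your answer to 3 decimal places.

0.129

R OR P = a + b − a·b on (0.0900, 0.0500) = 0.1355
NOT P = 1 − 0.0500 = 0.9500
(R OR P) AND NOT P = a·b on (0.1355, 0.9500) = 0.1287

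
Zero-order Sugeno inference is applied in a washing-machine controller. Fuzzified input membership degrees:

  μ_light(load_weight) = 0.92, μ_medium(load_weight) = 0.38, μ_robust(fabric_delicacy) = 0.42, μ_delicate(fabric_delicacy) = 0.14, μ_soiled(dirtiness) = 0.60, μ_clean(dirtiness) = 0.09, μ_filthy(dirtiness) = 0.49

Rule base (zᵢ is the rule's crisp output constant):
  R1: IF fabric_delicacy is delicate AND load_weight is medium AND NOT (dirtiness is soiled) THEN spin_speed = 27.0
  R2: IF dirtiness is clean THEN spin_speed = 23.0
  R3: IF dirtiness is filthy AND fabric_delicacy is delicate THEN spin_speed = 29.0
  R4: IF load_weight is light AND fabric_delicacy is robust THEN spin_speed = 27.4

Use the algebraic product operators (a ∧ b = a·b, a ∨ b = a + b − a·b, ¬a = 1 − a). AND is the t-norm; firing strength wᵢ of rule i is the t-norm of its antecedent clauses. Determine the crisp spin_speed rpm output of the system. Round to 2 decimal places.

R1 (z=27.0): delicate=0.14, medium=0.38, ¬soiled=1−0.60=0.40; AND[a·b] → w = 0.0213
R2 (z=23.0): clean=0.09 → w = 0.0900
R3 (z=29.0): filthy=0.49, delicate=0.14; AND[a·b] → w = 0.0686
R4 (z=27.4): light=0.92, robust=0.42; AND[a·b] → w = 0.3864
Weighted average = (0.0213·27.0 + 0.0900·23.0 + 0.0686·29.0 + 0.3864·27.4) / (0.0213 + 0.0900 + 0.0686 + 0.3864)
  = 15.2213 / 0.5663 = 26.88

26.88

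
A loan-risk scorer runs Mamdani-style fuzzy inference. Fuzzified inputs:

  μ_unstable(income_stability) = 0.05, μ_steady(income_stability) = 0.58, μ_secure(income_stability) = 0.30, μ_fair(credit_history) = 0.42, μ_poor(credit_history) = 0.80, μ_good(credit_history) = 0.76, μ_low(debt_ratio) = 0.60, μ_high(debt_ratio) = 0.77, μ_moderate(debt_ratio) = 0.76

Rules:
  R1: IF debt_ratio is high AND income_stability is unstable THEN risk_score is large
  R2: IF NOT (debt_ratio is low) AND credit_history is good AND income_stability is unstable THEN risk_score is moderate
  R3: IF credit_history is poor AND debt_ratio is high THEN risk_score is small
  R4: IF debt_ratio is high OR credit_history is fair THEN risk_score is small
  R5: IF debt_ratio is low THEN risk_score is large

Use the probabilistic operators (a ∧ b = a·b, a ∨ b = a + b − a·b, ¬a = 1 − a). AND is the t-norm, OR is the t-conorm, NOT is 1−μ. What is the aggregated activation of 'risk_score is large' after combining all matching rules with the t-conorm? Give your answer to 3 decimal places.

0.615

R1: high=0.77, unstable=0.05; AND[a·b] → w = 0.0385
R2: ¬low=1−0.60=0.40, good=0.76, unstable=0.05; AND[a·b] → w = 0.0152
R3: poor=0.80, high=0.77; AND[a·b] → w = 0.6160
R4: high=0.77, fair=0.42; OR[a + b − a·b] → w = 0.8666
R5: low=0.60 → w = 0.6000
Rules with consequent 'large': {R1, R5} → strengths 0.0385, 0.6000
Aggregate via t-conorm [a + b − a·b]: 0.6154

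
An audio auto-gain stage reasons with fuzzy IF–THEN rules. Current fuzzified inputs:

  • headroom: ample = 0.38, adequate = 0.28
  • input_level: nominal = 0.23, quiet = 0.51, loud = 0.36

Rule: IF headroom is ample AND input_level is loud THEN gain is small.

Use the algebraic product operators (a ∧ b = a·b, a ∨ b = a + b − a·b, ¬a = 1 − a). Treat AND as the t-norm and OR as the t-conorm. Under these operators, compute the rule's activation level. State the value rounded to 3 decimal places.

0.137

firing strength: ample=0.38, loud=0.36; AND[a·b] → w = 0.1368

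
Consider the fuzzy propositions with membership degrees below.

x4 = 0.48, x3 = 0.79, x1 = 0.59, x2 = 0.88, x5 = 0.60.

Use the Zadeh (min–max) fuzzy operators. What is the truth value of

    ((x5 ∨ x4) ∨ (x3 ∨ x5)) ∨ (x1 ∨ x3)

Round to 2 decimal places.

x5 ∨ x4 = max(a, b) on (0.60, 0.48) = 0.60
x3 ∨ x5 = max(a, b) on (0.79, 0.60) = 0.79
(x5 ∨ x4) ∨ (x3 ∨ x5) = max(a, b) on (0.60, 0.79) = 0.79
x1 ∨ x3 = max(a, b) on (0.59, 0.79) = 0.79
((x5 ∨ x4) ∨ (x3 ∨ x5)) ∨ (x1 ∨ x3) = max(a, b) on (0.79, 0.79) = 0.79

0.79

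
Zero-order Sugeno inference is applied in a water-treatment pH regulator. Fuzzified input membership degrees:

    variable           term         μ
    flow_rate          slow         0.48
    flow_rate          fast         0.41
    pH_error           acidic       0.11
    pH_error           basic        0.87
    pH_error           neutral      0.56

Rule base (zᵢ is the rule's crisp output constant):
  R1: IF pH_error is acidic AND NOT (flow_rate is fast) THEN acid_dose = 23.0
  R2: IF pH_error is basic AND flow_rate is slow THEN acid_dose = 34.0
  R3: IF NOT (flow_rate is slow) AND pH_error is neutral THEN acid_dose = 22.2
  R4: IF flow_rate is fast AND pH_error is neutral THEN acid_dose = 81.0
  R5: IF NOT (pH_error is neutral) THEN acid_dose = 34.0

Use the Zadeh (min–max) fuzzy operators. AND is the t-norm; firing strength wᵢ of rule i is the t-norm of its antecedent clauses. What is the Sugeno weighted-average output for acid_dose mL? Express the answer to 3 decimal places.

R1 (z=23.0): acidic=0.11, ¬fast=1−0.41=0.59; AND[min(a, b)] → w = 0.11
R2 (z=34.0): basic=0.87, slow=0.48; AND[min(a, b)] → w = 0.48
R3 (z=22.2): ¬slow=1−0.48=0.52, neutral=0.56; AND[min(a, b)] → w = 0.52
R4 (z=81.0): fast=0.41, neutral=0.56; AND[min(a, b)] → w = 0.41
R5 (z=34.0): ¬neutral=1−0.56=0.44 → w = 0.44
Weighted average = (0.11·23.0 + 0.48·34.0 + 0.52·22.2 + 0.41·81.0 + 0.44·34.0) / (0.11 + 0.48 + 0.52 + 0.41 + 0.44)
  = 78.5640 / 1.9600 = 40.084

40.084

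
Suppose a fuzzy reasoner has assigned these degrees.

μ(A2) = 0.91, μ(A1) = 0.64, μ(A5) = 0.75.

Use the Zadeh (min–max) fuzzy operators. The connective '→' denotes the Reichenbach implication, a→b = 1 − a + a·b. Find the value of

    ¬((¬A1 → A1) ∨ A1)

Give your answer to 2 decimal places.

0.13

¬A1 = 1 − 0.64 = 0.36
¬A1 → A1  [Reichenbach: 1 − a + a·b] with a=0.36, b=0.64 → 0.87
(¬A1 → A1) ∨ A1 = max(a, b) on (0.87, 0.64) = 0.87
¬((¬A1 → A1) ∨ A1) = 1 − 0.87 = 0.13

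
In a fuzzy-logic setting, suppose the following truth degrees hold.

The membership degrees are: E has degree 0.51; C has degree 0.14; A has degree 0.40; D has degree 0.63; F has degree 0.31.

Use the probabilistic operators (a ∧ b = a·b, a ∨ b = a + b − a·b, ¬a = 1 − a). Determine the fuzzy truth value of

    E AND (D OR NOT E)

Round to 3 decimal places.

NOT E = 1 − 0.5100 = 0.4900
D OR NOT E = a + b − a·b on (0.6300, 0.4900) = 0.8113
E AND (D OR NOT E) = a·b on (0.5100, 0.8113) = 0.4138

0.414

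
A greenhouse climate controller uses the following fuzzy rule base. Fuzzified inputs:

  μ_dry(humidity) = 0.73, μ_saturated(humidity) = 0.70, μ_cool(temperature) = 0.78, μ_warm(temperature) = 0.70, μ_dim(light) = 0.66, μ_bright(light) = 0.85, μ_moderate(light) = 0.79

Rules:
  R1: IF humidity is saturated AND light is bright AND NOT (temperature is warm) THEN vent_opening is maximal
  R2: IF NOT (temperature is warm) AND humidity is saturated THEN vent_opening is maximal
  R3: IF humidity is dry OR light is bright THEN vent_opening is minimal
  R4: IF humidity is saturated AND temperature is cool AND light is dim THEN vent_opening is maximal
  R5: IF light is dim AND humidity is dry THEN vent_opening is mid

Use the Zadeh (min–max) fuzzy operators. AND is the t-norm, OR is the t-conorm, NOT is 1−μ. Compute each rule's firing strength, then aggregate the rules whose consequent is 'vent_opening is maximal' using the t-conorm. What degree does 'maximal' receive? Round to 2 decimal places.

0.66

R1: saturated=0.70, bright=0.85, ¬warm=1−0.70=0.30; AND[min(a, b)] → w = 0.30
R2: ¬warm=1−0.70=0.30, saturated=0.70; AND[min(a, b)] → w = 0.30
R3: dry=0.73, bright=0.85; OR[max(a, b)] → w = 0.85
R4: saturated=0.70, cool=0.78, dim=0.66; AND[min(a, b)] → w = 0.66
R5: dim=0.66, dry=0.73; AND[min(a, b)] → w = 0.66
Rules with consequent 'maximal': {R1, R2, R4} → strengths 0.30, 0.30, 0.66
Aggregate via t-conorm [max(a, b)]: 0.66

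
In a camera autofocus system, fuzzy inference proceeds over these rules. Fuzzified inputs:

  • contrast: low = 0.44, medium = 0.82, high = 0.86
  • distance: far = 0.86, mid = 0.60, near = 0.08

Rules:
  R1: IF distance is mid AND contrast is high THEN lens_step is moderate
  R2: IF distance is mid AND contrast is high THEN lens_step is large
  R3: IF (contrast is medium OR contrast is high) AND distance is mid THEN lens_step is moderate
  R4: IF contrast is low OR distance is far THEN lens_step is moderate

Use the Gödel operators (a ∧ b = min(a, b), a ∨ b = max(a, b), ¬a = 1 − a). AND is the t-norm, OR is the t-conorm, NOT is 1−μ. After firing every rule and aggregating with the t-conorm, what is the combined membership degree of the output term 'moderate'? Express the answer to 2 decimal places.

0.86

R1: mid=0.60, high=0.86; AND[min(a, b)] → w = 0.60
R2: mid=0.60, high=0.86; AND[min(a, b)] → w = 0.60
R3: (medium=0.82 OR high=0.86) = 0.86; AND[min(a, b)] with mid=0.60 → w = 0.60
R4: low=0.44, far=0.86; OR[max(a, b)] → w = 0.86
Rules with consequent 'moderate': {R1, R3, R4} → strengths 0.60, 0.60, 0.86
Aggregate via t-conorm [max(a, b)]: 0.86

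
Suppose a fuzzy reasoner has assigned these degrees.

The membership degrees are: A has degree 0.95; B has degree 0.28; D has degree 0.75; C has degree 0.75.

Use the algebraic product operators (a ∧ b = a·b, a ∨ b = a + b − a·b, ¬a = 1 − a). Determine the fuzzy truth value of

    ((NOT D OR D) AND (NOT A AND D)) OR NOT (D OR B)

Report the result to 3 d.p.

NOT D = 1 − 0.7500 = 0.2500
NOT D OR D = a + b − a·b on (0.2500, 0.7500) = 0.8125
NOT A = 1 − 0.9500 = 0.0500
NOT A AND D = a·b on (0.0500, 0.7500) = 0.0375
(NOT D OR D) AND (NOT A AND D) = a·b on (0.8125, 0.0375) = 0.0305
D OR B = a + b − a·b on (0.7500, 0.2800) = 0.8200
NOT (D OR B) = 1 − 0.8200 = 0.1800
((NOT D OR D) AND (NOT A AND D)) OR NOT (D OR B) = a + b − a·b on (0.0305, 0.1800) = 0.2050

0.205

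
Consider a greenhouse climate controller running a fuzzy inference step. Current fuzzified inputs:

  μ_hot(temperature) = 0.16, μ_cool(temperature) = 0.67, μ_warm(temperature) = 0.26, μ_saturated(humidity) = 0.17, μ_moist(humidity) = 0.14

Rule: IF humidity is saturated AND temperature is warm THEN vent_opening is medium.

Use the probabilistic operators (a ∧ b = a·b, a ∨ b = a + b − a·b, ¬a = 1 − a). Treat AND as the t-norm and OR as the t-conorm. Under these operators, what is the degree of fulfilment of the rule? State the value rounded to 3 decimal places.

firing strength: saturated=0.17, warm=0.26; AND[a·b] → w = 0.0442

0.044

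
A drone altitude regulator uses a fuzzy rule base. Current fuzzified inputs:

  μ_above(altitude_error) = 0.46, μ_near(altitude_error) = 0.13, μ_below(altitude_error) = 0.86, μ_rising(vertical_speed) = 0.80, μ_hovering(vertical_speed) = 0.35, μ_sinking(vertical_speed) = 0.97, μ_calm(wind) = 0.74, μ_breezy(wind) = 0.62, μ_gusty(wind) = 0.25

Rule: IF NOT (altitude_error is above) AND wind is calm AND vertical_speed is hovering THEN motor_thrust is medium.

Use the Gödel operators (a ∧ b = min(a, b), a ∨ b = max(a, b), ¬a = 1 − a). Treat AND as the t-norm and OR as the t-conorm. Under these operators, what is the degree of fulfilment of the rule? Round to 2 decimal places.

0.35

firing strength: ¬above=1−0.46=0.54, calm=0.74, hovering=0.35; AND[min(a, b)] → w = 0.35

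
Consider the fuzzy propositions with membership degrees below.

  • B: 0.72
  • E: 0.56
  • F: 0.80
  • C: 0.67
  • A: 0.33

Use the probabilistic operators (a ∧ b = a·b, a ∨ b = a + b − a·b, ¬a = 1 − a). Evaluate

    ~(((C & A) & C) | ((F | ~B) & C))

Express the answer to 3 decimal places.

0.363

C & A = a·b on (0.6700, 0.3300) = 0.2211
(C & A) & C = a·b on (0.2211, 0.6700) = 0.1481
~B = 1 − 0.7200 = 0.2800
F | ~B = a + b − a·b on (0.8000, 0.2800) = 0.8560
(F | ~B) & C = a·b on (0.8560, 0.6700) = 0.5735
((C & A) & C) | ((F | ~B) & C) = a + b − a·b on (0.1481, 0.5735) = 0.6367
~(((C & A) & C) | ((F | ~B) & C)) = 1 − 0.6367 = 0.3633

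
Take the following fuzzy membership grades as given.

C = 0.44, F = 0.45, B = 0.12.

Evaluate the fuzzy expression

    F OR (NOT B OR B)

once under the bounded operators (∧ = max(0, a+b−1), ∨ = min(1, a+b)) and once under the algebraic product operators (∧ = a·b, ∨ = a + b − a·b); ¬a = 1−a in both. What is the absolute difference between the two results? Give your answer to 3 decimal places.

Under bounded:
  NOT B = 1 − 0.12 = 0.88
  NOT B OR B = min(1, a+b) on (0.88, 0.12) = 1.00
  F OR (NOT B OR B) = min(1, a+b) on (0.45, 1.00) = 1.00
  → value = 1.0000
Under algebraic product:
  NOT B = 1 − 0.1200 = 0.8800
  NOT B OR B = a + b − a·b on (0.8800, 0.1200) = 0.8944
  F OR (NOT B OR B) = a + b − a·b on (0.4500, 0.8944) = 0.9419
  → value = 0.9419
|1.0000 − 0.9419| = 0.058

0.058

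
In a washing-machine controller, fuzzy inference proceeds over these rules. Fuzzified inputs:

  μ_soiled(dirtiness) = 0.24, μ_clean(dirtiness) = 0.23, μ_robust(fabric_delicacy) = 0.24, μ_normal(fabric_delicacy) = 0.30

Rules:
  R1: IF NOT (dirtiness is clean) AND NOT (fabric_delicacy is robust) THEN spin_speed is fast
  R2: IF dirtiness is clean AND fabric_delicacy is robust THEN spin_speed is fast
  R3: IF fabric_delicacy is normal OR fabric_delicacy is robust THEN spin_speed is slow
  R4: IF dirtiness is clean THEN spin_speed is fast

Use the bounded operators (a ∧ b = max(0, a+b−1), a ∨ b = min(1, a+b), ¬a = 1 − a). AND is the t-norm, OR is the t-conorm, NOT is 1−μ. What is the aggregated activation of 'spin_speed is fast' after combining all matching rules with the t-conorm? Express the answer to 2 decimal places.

0.76

R1: ¬clean=1−0.23=0.77, ¬robust=1−0.24=0.76; AND[max(0, a+b−1)] → w = 0.53
R2: clean=0.23, robust=0.24; AND[max(0, a+b−1)] → w = 0.00
R3: normal=0.30, robust=0.24; OR[min(1, a+b)] → w = 0.54
R4: clean=0.23 → w = 0.23
Rules with consequent 'fast': {R1, R2, R4} → strengths 0.53, 0.00, 0.23
Aggregate via t-conorm [min(1, a+b)]: 0.76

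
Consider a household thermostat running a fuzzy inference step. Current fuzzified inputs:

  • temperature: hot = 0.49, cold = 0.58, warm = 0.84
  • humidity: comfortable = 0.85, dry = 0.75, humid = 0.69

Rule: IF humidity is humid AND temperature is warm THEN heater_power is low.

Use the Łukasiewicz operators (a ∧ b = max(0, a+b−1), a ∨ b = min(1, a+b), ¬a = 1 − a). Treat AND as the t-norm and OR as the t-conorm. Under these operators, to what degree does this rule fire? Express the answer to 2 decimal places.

0.53

firing strength: humid=0.69, warm=0.84; AND[max(0, a+b−1)] → w = 0.53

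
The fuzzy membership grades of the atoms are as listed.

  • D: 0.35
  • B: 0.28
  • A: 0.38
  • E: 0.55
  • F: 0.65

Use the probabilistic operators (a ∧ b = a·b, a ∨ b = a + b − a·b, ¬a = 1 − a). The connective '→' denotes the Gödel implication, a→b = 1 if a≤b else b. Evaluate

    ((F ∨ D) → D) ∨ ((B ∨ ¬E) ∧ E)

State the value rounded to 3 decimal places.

0.566

F ∨ D = a + b − a·b on (0.6500, 0.3500) = 0.7725
(F ∨ D) → D  [Gödel: 1 if a≤b else b] with a=0.7725, b=0.3500 → 0.3500
¬E = 1 − 0.5500 = 0.4500
B ∨ ¬E = a + b − a·b on (0.2800, 0.4500) = 0.6040
(B ∨ ¬E) ∧ E = a·b on (0.6040, 0.5500) = 0.3322
((F ∨ D) → D) ∨ ((B ∨ ¬E) ∧ E) = a + b − a·b on (0.3500, 0.3322) = 0.5659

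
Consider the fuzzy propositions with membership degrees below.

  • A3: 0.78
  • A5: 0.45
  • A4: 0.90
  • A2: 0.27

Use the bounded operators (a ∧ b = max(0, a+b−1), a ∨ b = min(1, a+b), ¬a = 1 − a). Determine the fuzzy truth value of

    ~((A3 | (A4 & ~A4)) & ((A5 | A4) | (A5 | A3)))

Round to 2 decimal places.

0.22

~A4 = 1 − 0.90 = 0.10
A4 & ~A4 = max(0, a+b−1) on (0.90, 0.10) = 0.00
A3 | (A4 & ~A4) = min(1, a+b) on (0.78, 0.00) = 0.78
A5 | A4 = min(1, a+b) on (0.45, 0.90) = 1.00
A5 | A3 = min(1, a+b) on (0.45, 0.78) = 1.00
(A5 | A4) | (A5 | A3) = min(1, a+b) on (1.00, 1.00) = 1.00
(A3 | (A4 & ~A4)) & ((A5 | A4) | (A5 | A3)) = max(0, a+b−1) on (0.78, 1.00) = 0.78
~((A3 | (A4 & ~A4)) & ((A5 | A4) | (A5 | A3))) = 1 − 0.78 = 0.22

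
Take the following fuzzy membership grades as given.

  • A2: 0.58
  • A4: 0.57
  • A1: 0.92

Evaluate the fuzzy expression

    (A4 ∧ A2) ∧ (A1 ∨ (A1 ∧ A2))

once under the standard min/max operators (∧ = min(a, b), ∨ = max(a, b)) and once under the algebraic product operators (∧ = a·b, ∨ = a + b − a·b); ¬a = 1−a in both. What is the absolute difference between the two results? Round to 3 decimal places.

0.252

Under standard min/max:
  A4 ∧ A2 = min(a, b) on (0.57, 0.58) = 0.57
  A1 ∧ A2 = min(a, b) on (0.92, 0.58) = 0.58
  A1 ∨ (A1 ∧ A2) = max(a, b) on (0.92, 0.58) = 0.92
  (A4 ∧ A2) ∧ (A1 ∨ (A1 ∧ A2)) = min(a, b) on (0.57, 0.92) = 0.57
  → value = 0.5700
Under algebraic product:
  A4 ∧ A2 = a·b on (0.5700, 0.5800) = 0.3306
  A1 ∧ A2 = a·b on (0.9200, 0.5800) = 0.5336
  A1 ∨ (A1 ∧ A2) = a + b − a·b on (0.9200, 0.5336) = 0.9627
  (A4 ∧ A2) ∧ (A1 ∨ (A1 ∧ A2)) = a·b on (0.3306, 0.9627) = 0.3183
  → value = 0.3183
|0.5700 − 0.3183| = 0.252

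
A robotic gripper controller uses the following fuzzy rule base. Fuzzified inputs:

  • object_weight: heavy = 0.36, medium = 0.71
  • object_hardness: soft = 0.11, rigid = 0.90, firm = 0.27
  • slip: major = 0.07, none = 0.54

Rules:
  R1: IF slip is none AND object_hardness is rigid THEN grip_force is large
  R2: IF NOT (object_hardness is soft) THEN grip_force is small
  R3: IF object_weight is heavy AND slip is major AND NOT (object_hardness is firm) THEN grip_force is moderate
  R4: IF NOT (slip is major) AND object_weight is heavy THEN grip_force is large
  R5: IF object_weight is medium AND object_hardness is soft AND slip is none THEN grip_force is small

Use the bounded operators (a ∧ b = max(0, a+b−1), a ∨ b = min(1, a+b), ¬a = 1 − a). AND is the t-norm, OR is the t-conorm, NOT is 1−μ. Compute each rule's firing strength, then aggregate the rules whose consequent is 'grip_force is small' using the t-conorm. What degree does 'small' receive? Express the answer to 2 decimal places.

0.89

R1: none=0.54, rigid=0.90; AND[max(0, a+b−1)] → w = 0.44
R2: ¬soft=1−0.11=0.89 → w = 0.89
R3: heavy=0.36, major=0.07, ¬firm=1−0.27=0.73; AND[max(0, a+b−1)] → w = 0.00
R4: ¬major=1−0.07=0.93, heavy=0.36; AND[max(0, a+b−1)] → w = 0.29
R5: medium=0.71, soft=0.11, none=0.54; AND[max(0, a+b−1)] → w = 0.00
Rules with consequent 'small': {R2, R5} → strengths 0.89, 0.00
Aggregate via t-conorm [min(1, a+b)]: 0.89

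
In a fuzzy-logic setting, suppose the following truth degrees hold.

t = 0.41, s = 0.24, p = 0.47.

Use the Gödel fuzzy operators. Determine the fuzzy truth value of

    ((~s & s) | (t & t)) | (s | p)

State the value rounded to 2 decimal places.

~s = 1 − 0.24 = 0.76
~s & s = min(a, b) on (0.76, 0.24) = 0.24
t & t = min(a, b) on (0.41, 0.41) = 0.41
(~s & s) | (t & t) = max(a, b) on (0.24, 0.41) = 0.41
s | p = max(a, b) on (0.24, 0.47) = 0.47
((~s & s) | (t & t)) | (s | p) = max(a, b) on (0.41, 0.47) = 0.47

0.47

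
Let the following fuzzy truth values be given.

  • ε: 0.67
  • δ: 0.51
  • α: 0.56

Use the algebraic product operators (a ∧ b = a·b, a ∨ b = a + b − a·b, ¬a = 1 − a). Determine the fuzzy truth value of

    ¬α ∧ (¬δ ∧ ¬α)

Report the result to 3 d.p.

¬α = 1 − 0.5600 = 0.4400
¬δ = 1 − 0.5100 = 0.4900
¬α = 1 − 0.5600 = 0.4400
¬δ ∧ ¬α = a·b on (0.4900, 0.4400) = 0.2156
¬α ∧ (¬δ ∧ ¬α) = a·b on (0.4400, 0.2156) = 0.0949

0.095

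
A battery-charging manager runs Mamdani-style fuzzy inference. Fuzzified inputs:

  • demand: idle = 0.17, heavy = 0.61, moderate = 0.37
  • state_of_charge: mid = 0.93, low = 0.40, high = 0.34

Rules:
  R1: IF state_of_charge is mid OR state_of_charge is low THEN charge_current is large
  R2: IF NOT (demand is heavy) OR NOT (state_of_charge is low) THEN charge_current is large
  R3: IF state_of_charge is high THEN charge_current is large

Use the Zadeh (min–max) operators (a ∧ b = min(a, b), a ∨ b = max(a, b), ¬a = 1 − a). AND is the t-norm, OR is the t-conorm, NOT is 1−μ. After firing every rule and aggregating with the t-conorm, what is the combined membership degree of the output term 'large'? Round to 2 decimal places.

R1: mid=0.93, low=0.40; OR[max(a, b)] → w = 0.93
R2: ¬heavy=1−0.61=0.39, ¬low=1−0.40=0.60; OR[max(a, b)] → w = 0.60
R3: high=0.34 → w = 0.34
Rules with consequent 'large': {R1, R2, R3} → strengths 0.93, 0.60, 0.34
Aggregate via t-conorm [max(a, b)]: 0.93

0.93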